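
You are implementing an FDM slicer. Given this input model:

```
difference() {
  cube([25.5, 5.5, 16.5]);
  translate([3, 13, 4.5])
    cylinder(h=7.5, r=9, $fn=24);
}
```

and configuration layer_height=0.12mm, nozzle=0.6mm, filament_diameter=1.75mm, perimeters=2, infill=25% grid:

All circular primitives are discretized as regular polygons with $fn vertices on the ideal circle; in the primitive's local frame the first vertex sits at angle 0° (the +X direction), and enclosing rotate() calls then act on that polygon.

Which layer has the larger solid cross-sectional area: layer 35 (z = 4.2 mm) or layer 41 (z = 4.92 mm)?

layer 35 (z = 4.2 mm)

Layer 35 (z = 4.2): the 25.5×5.5 cube contributes its full rectangle (area 140.25 mm²); the cylinder at (3, 13) does not reach this height (z outside [4.5, 12]); Taking the first minus the rest: none of the subtracted shapes is present at this height, so the 25.5×5.5 cube is unchanged — area = 140.25 mm². So its area = 140.25 mm². Layer 41 (z = 4.92): the cube is present — its section is the full 25.5×5.5 rectangle (area 140.25 mm²); the cylinder at (3, 13): section is a regular 24-gon, circumradius r=9 (area = (24/2)·9.000²·sin(360°/24) = 251.57 mm²); Subtracting the remaining from the first: starting from the 25.5×5.5 cube (140.25 mm²), the r=9 cylinder at (3, 13) partially overlaps it — only the 8.65 mm² overlap (of its 251.57 mm²) is removed, clipping the outline — area = 131.60 mm². So its area = 131.60 mm². Layer 35 is larger (140.25 vs 131.60 mm²).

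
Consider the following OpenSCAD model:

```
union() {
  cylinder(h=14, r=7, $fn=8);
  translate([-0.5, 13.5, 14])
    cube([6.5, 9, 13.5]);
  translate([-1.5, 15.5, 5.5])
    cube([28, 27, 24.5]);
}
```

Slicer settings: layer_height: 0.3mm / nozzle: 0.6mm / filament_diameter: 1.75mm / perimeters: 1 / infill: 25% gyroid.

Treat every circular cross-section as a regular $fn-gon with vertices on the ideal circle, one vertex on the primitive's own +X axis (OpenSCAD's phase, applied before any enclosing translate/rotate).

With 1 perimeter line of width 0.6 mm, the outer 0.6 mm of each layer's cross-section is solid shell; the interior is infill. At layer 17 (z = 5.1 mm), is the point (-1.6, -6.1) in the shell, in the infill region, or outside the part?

At z = 5.1 mm: the r=7 cylinder gives a regular 8-gon of circumradius 7 (constant along its height); the cube at (-0.5, 13.5) is absent (z outside [14, 27.5]); the cube at (-1.5, 15.5) is not intersected at this z (z outside [5.5, 30]); Taking the union: only the r=7 cylinder is present, so the union is just that shape — 1 connected region. Overall, the cross-section is a single solid region. The nearest boundary edge runs (-4.95, -4.95)→(-0.00, -7.00); distance from the point to it = 0.22 mm. The point is inside the cross-section, 0.22 mm from the nearest boundary — within the 0.6 mm shell band (1 × 0.6).

shell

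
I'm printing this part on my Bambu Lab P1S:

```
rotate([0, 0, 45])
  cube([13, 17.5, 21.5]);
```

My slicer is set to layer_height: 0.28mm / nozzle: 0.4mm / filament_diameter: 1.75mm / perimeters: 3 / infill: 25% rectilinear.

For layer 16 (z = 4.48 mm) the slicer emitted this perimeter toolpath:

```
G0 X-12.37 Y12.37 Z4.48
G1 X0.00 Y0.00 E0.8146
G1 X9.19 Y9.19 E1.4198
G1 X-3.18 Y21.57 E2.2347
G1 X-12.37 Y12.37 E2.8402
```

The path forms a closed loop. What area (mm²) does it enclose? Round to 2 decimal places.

Apply the shoelace formula to the sequence of (X, Y) vertices; enclosed area = 227.47 mm².

227.47 mm²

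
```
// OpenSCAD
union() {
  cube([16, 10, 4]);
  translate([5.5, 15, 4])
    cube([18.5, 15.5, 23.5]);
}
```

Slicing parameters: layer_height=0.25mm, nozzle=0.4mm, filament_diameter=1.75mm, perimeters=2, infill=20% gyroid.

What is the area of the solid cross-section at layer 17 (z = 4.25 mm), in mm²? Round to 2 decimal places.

286.75 mm²

At z = 4.25 mm: the cube is not intersected at this z (z outside [0, 4]); the cube at (5.5, 15) (footprint 18.5×15.5) is included at this height (area 286.75 mm²); Taking the union: only the 18.5×15.5 cube at (5.5, 15) is present, so the union is just that shape — area = 286.75 mm². Overall, the cross-section is a single solid region. Net area = 286.75 mm².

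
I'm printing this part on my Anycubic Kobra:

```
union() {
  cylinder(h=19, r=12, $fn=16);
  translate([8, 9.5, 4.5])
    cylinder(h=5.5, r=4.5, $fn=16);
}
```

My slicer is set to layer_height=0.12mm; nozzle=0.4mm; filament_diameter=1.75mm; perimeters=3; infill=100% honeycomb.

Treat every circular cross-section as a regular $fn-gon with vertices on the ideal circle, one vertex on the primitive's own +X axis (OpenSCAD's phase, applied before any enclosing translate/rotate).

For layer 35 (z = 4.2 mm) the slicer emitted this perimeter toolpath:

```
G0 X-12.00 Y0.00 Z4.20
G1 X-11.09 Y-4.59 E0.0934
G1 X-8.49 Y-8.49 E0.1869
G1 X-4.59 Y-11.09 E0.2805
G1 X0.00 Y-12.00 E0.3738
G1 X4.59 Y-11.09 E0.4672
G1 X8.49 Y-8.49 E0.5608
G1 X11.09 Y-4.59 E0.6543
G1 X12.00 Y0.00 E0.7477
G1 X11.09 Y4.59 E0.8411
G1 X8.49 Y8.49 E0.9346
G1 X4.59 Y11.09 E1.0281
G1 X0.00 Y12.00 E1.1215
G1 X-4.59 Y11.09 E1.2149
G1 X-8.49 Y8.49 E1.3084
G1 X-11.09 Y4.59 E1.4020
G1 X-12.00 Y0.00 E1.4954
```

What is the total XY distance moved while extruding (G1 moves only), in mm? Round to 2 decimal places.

74.93 mm

Sum the Euclidean lengths of each G1 segment: total = 74.93 mm.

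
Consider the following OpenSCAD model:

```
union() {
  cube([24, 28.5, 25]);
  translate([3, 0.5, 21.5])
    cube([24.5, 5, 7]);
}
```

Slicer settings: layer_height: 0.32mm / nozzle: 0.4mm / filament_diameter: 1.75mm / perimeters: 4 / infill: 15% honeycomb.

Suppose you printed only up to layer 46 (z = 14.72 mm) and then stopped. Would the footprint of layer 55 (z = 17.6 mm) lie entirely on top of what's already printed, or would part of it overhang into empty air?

entirely on top

Compare the two slices. At z = 14.72: the cube (footprint 24×28.5) is included at this height (area 684.00 mm²); the cube at (3, 0.5) is not intersected at this z (z outside [21.5, 28.5]); Taking the union: only the 24×28.5 cube is present, so the union is just that shape — area = 684.00 mm². At z = 17.6: the cube (footprint 24×28.5) is included at this height (area 684.00 mm²); the cube at (3, 0.5) is absent (z outside [21.5, 28.5]); Taking the union: only the 24×28.5 cube is present, so the union is just that shape — area = 684.00 mm². Checking containment: the cross-section at z = 17.6 is a subset of the cross-section at z = 14.72.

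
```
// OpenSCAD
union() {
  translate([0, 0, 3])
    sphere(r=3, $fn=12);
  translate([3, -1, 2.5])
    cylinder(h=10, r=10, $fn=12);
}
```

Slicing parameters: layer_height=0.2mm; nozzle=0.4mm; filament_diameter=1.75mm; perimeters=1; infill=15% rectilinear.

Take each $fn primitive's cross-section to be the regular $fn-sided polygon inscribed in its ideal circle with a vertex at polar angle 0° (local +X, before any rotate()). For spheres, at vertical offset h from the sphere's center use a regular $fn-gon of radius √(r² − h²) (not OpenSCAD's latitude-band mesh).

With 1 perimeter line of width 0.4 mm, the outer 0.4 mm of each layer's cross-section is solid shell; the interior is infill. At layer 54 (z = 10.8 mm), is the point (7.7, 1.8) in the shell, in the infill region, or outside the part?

At z = 10.8 mm: the sphere does not reach this height (|z−center|=7.800 > r=3); the r=10 cylinder at (3, -1) gives a regular 12-gon of circumradius 10 (constant along its height); Merging all regions: only the r=10 cylinder at (3, -1) is present, so the union is just that shape — 1 connected region. Overall, the cross-section is a single solid region. The nearest boundary edge runs (11.66, 4.00)→(8.00, 7.66); distance from the point to it = 4.36 mm. The point is inside the cross-section and 4.36 mm from the nearest boundary — more than the 0.4 mm shell width (1 × 0.4), so it's in the infill interior.

infill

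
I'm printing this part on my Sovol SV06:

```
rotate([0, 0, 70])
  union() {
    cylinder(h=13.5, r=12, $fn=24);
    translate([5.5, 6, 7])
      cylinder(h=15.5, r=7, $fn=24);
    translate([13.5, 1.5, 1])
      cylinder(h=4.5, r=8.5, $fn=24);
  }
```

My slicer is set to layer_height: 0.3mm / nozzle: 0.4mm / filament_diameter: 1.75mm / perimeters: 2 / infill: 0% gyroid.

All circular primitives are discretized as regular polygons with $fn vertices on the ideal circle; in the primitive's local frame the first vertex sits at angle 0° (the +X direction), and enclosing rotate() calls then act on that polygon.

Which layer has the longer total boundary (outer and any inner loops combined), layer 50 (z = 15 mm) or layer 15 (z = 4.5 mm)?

Layer 50 (z = 15): the cylinder does not reach this height (z outside [0, 13.5]); the r=7 cylinder at (5.5, 6) contributes a regular 24-gon of circumradius 7 (perimeter = 2·24·7.000·sin(180°/24) = 43.86 mm); the cylinder at (13.5, 1.5) does not reach this height (z outside [1, 5.5]); Merging all regions: only the r=7 cylinder at (5.5, 6) is present, so the union is just that shape — boundary = 43.86 mm; (rotated 70° about Z; rotation is an isometry so areas/perimeters/island counts are preserved). So its perimeter = 43.86 mm. Layer 15 (z = 4.5): the r=12 cylinder gives a regular 24-gon of circumradius 12 (constant along its height) (perimeter = 2·24·12.000·sin(180°/24) = 75.18 mm); the cylinder at (5.5, 6) is absent (z outside [7, 22.5]); the r=8.5 cylinder at (13.5, 1.5) contributes a regular 24-gon of circumradius 8.5 (perimeter = 2·24·8.500·sin(180°/24) = 53.25 mm); Taking the union: the regions partially overlap (shared area 69.88 mm²), so the edge portions inside another operand are dropped and the merged outline is re-measured after clipping — boundary = 94.68 mm; (whole slice rotated 70° about Z — lengths, areas and connectivity unchanged). So its perimeter = 94.68 mm. Layer 15 is larger (94.68 vs 43.86 mm).

layer 15 (z = 4.5 mm)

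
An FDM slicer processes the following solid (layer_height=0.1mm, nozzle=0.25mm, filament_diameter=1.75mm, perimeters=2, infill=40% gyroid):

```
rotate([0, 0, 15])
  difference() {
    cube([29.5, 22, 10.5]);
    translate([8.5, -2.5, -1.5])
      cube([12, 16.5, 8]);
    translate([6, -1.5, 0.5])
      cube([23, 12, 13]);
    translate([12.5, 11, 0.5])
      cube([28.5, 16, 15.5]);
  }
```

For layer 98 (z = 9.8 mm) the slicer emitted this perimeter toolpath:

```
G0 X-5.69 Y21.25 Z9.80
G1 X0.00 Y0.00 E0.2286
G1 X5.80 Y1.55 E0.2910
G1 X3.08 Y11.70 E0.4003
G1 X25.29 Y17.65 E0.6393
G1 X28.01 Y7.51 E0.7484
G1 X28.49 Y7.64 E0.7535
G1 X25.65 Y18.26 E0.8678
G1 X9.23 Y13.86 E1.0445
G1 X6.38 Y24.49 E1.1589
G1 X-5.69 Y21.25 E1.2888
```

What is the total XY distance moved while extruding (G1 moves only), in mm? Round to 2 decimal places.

123.99 mm

Sum the Euclidean lengths of each G1 segment: total = 123.99 mm.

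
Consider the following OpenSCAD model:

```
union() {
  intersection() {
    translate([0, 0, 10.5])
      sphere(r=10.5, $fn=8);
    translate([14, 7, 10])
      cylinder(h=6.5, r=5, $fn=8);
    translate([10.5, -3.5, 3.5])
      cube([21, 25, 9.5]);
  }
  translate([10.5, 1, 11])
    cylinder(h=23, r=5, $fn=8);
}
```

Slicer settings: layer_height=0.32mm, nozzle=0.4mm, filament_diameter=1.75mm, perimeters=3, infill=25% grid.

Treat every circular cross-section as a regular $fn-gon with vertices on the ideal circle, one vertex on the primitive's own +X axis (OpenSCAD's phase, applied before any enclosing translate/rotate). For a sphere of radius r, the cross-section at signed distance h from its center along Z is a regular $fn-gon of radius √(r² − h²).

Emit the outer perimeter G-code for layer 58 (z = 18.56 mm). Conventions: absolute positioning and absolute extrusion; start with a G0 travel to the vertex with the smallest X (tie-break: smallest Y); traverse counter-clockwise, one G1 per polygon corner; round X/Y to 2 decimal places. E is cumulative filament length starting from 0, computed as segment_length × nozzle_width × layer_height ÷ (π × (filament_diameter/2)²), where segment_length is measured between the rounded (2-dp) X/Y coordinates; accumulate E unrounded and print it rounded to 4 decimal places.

G0 X5.50 Y1.00 Z18.56
G1 X6.96 Y-2.54 E0.2038
G1 X10.50 Y-4.00 E0.4076
G1 X14.04 Y-2.54 E0.6113
G1 X15.50 Y1.00 E0.8151
G1 X14.04 Y4.54 E1.0189
G1 X10.50 Y6.00 E1.2227
G1 X6.96 Y4.54 E1.4264
G1 X5.50 Y1.00 E1.6302

At z = 18.56 mm: the sphere: section is a regular 8-gon, circumradius = √(r²−h²) = √(10.5²−8.06²) = 6.730; the cylinder at (14, 7) is not intersected at this z (z outside [10, 16.5]); the cube at (10.5, -3.5) is not intersected at this z (z outside [3.5, 13]); Keeping only the common overlap: at least one operand is absent at this height, so nothing remains; the cylinder at (10.5, 1): section is a regular 8-gon, circumradius r=5; Merging all regions: only the r=5 cylinder at (10.5, 1) is present, so the union is just that shape — 1 connected region. The outline is a single polygon with 8 vertices. Extrusion per mm of travel: 0.4 × 0.32 / (π × 0.875²) = 0.053216. Accumulating E over each segment gives final E = 1.6302.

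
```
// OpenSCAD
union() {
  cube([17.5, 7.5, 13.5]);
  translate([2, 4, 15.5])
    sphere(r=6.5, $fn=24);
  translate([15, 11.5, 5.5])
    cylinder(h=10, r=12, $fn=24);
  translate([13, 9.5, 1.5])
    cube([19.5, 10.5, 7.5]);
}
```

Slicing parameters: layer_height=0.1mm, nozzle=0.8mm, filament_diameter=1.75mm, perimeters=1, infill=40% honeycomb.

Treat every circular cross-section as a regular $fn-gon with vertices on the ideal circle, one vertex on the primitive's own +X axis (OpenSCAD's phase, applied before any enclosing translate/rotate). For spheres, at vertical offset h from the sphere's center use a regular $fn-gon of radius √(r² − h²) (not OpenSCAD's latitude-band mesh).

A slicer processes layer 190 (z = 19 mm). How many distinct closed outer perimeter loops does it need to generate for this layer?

1

At z = 19 mm: the cube is not intersected at this z (z outside [0, 13.5]); the r=6.5 sphere at (2, 4) contributes a regular 24-gon of circumradius √(6.5²−3.5²) = 5.477; the cylinder at (15, 11.5) does not reach this height (z outside [5.5, 15.5]); the cube at (13, 9.5) does not reach this height (z outside [1.5, 9]); Combining (union): only the r=6.5 sphere at (2, 4) is present, so the union is just that shape — 1 connected region. The result has 1 disconnected region.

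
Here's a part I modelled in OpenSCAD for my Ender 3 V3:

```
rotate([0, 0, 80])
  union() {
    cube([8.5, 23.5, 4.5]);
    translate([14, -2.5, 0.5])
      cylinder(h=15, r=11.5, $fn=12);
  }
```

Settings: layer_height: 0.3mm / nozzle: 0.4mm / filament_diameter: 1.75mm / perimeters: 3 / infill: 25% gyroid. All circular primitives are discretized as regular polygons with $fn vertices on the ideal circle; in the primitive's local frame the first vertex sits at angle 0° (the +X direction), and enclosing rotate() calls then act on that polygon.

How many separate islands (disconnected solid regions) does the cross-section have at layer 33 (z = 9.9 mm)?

At z = 9.9 mm: the cube does not reach this height (z outside [0, 4.5]); the r=11.5 cylinder at (14, -2.5) contributes a regular 12-gon of circumradius 11.5; Combining (union): only the r=11.5 cylinder at (14, -2.5) is present, so the union is just that shape — 1 connected region; (whole slice rotated 80° about Z — lengths, areas and connectivity unchanged). Overall, the cross-section is a single solid region. Island count = 1.

1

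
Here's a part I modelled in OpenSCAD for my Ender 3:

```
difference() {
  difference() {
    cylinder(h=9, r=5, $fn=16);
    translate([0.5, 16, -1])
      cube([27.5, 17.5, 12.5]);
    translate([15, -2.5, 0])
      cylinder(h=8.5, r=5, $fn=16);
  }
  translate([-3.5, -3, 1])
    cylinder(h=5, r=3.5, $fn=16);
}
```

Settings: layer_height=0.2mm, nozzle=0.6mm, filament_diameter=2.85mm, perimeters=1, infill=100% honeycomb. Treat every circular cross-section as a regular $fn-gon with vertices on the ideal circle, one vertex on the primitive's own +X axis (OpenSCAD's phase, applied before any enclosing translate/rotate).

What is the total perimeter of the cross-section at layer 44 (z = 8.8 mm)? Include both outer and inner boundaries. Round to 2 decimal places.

31.21 mm

At z = 8.8 mm: the r=5 cylinder gives a regular 16-gon of circumradius 5 (constant along its height) (perimeter = 2·16·5.000·sin(180°/16) = 31.21 mm); the cube at (0.5, 16) is present — its section is the full 27.5×17.5 rectangle (perimeter 90.00 mm); the cylinder at (15, -2.5) does not reach this height (z outside [0, 8.5]); After the difference (first − rest): starting from the r=5 cylinder, the 27.5×17.5 cube at (0.5, 16) misses the remaining region (no effect) — boundary = 31.21 mm; the cylinder at (-3.5, -3) does not reach this height (z outside [1, 6]); Taking the first minus the rest: none of the subtracted shapes is present at this height, so that combined region is unchanged — boundary = 31.21 mm. Overall, the cross-section is a single solid region. Total boundary length (outer) = 31.21 mm.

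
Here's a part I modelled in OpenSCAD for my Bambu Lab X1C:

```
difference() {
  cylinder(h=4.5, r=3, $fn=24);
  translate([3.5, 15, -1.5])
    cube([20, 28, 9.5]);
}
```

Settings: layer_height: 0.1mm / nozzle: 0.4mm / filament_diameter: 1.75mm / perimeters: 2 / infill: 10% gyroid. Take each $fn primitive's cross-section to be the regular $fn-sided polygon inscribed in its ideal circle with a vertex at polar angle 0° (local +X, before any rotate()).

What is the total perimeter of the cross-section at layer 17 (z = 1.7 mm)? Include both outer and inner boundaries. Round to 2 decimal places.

At z = 1.7 mm: the r=3 cylinder contributes a regular 24-gon of circumradius 3 (perimeter = 2·24·3.000·sin(180°/24) = 18.80 mm); the cube at (3.5, 15) (footprint 20×28) is included at this height (perimeter 96.00 mm); After the difference (first − rest): starting from the r=3 cylinder, the 20×28 cube at (3.5, 15) misses the remaining region (no effect) — boundary = 18.80 mm. Overall, the cross-section is a single solid region. Total boundary length (outer) = 18.80 mm.

18.80 mm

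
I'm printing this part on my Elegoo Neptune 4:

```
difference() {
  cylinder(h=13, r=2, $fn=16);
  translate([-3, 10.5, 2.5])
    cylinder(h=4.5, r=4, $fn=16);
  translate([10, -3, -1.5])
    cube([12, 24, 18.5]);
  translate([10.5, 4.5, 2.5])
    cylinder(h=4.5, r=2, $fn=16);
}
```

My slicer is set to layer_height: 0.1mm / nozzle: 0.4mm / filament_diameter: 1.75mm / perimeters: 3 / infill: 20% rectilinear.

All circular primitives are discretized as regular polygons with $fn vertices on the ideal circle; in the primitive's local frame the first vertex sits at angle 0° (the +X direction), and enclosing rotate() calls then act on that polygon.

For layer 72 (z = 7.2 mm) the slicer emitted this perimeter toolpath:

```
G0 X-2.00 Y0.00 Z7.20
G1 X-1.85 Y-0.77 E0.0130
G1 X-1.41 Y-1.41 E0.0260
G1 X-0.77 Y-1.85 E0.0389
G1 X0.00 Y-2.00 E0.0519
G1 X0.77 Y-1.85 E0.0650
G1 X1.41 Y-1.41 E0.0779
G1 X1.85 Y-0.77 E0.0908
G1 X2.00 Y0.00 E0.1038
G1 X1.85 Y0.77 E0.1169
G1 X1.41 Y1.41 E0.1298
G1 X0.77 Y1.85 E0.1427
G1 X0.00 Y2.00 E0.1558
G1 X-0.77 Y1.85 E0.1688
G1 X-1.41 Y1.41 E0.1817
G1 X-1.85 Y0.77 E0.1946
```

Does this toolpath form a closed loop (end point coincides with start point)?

no

Start point (G0): (-2.00, 0.00). End point (last G1): the path does not return to the start — open.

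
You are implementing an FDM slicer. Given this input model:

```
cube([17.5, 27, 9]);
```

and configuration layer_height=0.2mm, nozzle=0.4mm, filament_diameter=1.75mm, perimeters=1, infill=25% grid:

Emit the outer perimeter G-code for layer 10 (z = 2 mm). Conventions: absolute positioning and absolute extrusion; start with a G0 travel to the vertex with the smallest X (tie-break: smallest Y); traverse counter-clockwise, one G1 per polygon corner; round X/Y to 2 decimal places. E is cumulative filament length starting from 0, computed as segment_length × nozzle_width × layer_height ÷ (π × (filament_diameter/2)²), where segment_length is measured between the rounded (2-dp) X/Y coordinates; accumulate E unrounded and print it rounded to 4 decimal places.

G0 X0.00 Y0.00 Z2.00
G1 X17.50 Y0.00 E0.5821
G1 X17.50 Y27.00 E1.4801
G1 X0.00 Y27.00 E2.0621
G1 X0.00 Y0.00 E2.9602

At z = 2 mm: the 17.5×27 cube contributes its full rectangle. The outline is a single polygon with 4 vertices. Extrusion per mm of travel: 0.4 × 0.2 / (π × 0.875²) = 0.033260. Accumulating E over each segment gives final E = 2.9602.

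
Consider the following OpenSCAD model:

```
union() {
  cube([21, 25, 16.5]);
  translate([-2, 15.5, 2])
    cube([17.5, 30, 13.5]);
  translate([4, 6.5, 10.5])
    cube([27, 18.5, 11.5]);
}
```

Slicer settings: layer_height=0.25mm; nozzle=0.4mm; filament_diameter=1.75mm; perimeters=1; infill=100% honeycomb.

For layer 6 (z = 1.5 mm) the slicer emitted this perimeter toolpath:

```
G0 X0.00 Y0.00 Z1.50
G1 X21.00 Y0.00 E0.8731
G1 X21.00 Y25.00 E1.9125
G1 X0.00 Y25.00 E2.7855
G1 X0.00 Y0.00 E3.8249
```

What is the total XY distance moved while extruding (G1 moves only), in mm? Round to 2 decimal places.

Sum the Euclidean lengths of each G1 segment: total = 92.00 mm.

92.00 mm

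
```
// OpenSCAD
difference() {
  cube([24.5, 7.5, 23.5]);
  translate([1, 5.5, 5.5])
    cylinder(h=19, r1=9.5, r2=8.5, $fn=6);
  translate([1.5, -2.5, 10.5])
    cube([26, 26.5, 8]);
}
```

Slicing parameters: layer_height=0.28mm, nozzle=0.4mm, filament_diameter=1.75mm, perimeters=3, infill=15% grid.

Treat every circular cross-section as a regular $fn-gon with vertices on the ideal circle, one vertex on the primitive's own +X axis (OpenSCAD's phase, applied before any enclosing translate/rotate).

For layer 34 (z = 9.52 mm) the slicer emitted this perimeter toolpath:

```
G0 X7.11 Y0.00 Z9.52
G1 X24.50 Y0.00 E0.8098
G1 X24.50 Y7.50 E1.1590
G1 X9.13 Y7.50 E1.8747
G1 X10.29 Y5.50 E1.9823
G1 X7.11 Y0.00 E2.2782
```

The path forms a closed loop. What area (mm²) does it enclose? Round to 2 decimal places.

116.48 mm²

Apply the shoelace formula to the sequence of (X, Y) vertices; enclosed area = 116.48 mm².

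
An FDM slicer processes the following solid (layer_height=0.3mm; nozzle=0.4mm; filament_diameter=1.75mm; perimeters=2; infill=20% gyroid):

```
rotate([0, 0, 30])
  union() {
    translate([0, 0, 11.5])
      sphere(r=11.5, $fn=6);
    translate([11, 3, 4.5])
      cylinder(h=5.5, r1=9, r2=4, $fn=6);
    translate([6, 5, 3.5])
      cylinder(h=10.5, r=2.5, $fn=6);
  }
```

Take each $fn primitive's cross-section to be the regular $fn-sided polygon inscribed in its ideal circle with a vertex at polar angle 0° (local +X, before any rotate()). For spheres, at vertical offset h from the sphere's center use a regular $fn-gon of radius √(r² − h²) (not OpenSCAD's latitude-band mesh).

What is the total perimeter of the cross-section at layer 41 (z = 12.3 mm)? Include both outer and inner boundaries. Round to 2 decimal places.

At z = 12.3 mm: the r=11.5 sphere contributes a regular 6-gon of circumradius √(11.5²−0.8²) = 11.472 (perimeter = 2·6·11.472·sin(180°/6) = 68.83 mm); the cone at (11, 3) does not reach this height (z outside [4.5, 10]); the r=2.5 cylinder at (6, 5) gives a regular 6-gon of circumradius 2.5 (constant along its height) (perimeter = 2·6·2.500·sin(180°/6) = 15.00 mm); Merging all regions: the r=2.5 cylinder at (6, 5) lies entirely inside the r=11.5 sphere, so the union is just the r=11.5 sphere — boundary = 68.83 mm; (rotated 30° about Z; rotation is an isometry so areas/perimeters/island counts are preserved). Overall, the cross-section is a single solid region. Total boundary length (outer) = 68.83 mm.

68.83 mm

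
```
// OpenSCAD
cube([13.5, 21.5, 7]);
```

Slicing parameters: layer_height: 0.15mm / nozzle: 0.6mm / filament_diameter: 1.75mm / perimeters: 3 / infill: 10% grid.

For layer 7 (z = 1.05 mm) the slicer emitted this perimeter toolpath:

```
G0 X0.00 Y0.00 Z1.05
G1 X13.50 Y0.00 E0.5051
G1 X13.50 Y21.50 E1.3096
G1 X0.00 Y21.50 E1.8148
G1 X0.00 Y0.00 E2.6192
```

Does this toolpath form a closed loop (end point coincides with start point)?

Start point (G0): (0.00, 0.00). End point (last G1): the path returns to the start — closed.

yes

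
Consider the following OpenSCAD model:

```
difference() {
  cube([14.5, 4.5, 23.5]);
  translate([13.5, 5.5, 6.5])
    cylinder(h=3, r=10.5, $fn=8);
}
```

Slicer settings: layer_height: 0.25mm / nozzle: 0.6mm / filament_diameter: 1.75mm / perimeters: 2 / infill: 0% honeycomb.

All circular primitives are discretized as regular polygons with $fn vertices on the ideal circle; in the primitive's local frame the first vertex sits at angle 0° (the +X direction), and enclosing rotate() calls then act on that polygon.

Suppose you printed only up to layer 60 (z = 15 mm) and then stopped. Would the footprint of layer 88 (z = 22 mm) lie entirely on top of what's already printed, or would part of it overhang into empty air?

entirely on top

Compare the two slices. At z = 15: the cube (footprint 14.5×4.5) is included at this height (area 65.25 mm²); the cylinder at (13.5, 5.5) is absent (z outside [6.5, 9.5]); Taking the first minus the rest: none of the subtracted shapes is present at this height, so the 14.5×4.5 cube is unchanged — area = 65.25 mm². At z = 22: the 14.5×4.5 cube contributes its full rectangle (area 65.25 mm²); the cylinder at (13.5, 5.5) is not intersected at this z (z outside [6.5, 9.5]); Taking the first minus the rest: none of the subtracted shapes is present at this height, so the 14.5×4.5 cube is unchanged — area = 65.25 mm². Checking containment: the cross-section at z = 22 is a subset of the cross-section at z = 15.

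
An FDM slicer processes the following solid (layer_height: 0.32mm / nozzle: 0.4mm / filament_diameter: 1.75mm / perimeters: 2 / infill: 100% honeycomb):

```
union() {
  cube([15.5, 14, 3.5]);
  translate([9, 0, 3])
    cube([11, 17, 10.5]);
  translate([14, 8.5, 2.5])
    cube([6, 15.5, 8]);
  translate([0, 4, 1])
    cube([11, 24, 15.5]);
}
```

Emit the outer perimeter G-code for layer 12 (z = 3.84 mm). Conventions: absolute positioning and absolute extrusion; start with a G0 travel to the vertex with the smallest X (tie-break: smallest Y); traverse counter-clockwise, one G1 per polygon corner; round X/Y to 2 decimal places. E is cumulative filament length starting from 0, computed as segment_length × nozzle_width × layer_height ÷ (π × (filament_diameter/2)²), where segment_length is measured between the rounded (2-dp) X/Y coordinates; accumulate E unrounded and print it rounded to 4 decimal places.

G0 X0.00 Y4.00 Z3.84
G1 X9.00 Y4.00 E0.4789
G1 X9.00 Y0.00 E0.6918
G1 X20.00 Y0.00 E1.2772
G1 X20.00 Y24.00 E2.5544
G1 X14.00 Y24.00 E2.8737
G1 X14.00 Y17.00 E3.2462
G1 X11.00 Y17.00 E3.4058
G1 X11.00 Y28.00 E3.9912
G1 X0.00 Y28.00 E4.5766
G1 X0.00 Y4.00 E5.8538

At z = 3.84 mm: the cube is absent (z outside [0, 3.5]); the 11×17 cube at (9, 0) contributes its full rectangle; the cube at (14, 8.5) (footprint 6×15.5) is included at this height; the 11×24 cube at (0, 4) contributes its full rectangle; Taking the union: the regions partially overlap (shared area 77.00 mm²), so overlapping operands fuse into one piece — 1 connected region. The outline is a single polygon with 10 vertices. Extrusion per mm of travel: 0.4 × 0.32 / (π × 0.875²) = 0.053216. Accumulating E over each segment gives final E = 5.8538.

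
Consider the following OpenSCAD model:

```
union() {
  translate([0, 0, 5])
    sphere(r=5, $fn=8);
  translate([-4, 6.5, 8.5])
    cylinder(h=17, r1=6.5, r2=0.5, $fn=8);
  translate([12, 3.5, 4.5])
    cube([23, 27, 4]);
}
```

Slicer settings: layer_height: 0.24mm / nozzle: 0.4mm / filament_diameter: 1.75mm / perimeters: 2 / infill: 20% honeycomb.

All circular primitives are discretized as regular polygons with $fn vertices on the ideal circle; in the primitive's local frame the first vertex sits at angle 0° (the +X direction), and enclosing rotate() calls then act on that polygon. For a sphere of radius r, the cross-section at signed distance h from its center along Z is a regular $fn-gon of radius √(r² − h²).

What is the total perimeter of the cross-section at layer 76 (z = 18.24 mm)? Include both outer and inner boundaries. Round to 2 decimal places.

18.75 mm

At z = 18.24 mm: the sphere is not intersected at this z (|z−center|=13.240 > r=5); the cone at (-4, 6.5) contributes a regular 8-gon of circumradius 3.062 (interpolated between r1=6.5 and r2=0.5 at t=0.573) (perimeter = 2·8·3.062·sin(180°/8) = 18.75 mm); the cube at (12, 3.5) is not intersected at this z (z outside [4.5, 8.5]); Combining (union): only the cone at (-4, 6.5) is present, so the union is just that shape — boundary = 18.75 mm. Overall, the cross-section is a single solid region. Total boundary length (outer) = 18.75 mm.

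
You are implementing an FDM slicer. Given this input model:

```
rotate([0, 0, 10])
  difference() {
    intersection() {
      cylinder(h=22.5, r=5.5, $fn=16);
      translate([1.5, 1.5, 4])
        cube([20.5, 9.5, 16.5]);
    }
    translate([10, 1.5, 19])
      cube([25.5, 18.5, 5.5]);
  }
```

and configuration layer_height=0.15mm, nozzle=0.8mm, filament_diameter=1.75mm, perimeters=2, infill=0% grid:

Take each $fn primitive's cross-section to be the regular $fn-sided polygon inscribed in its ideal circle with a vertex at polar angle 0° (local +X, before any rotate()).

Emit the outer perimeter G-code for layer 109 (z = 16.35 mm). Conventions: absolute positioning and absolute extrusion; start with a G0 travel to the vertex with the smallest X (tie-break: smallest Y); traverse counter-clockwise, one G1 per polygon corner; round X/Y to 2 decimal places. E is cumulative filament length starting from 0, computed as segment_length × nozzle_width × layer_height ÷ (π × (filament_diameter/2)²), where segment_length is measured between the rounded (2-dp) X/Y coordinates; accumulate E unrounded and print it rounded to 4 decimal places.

At z = 16.35 mm: the r=5.5 cylinder gives a regular 16-gon of circumradius 5.5 (constant along its height); the 20.5×9.5 cube at (1.5, 1.5) contributes its full rectangle; Keeping only the common overlap: the 20.5×9.5 cube at (1.5, 1.5) partially overlaps the r=5.5 cylinder; clipping to the common part keeps 9.35 mm² — 1 connected region; the cube at (10, 1.5) does not reach this height (z outside [19, 24.5]); After the difference (first − rest): none of the subtracted shapes is present at this height, so the result so far is unchanged — 1 connected region; (rotated 10° about Z; rotation is an isometry so areas/perimeters/island counts are preserved). The outline is a single polygon with 6 vertices. Extrusion per mm of travel: 0.8 × 0.15 / (π × 0.875²) = 0.049890. Accumulating E over each segment gives final E = 0.6448.

G0 X0.57 Y5.38 Z16.35
G1 X1.22 Y1.74 E0.1845
G1 X4.86 Y2.38 E0.3689
G1 X4.64 Y2.96 E0.3998
G1 X3.15 Y4.51 E0.5071
G1 X1.19 Y5.37 E0.6139
G1 X0.57 Y5.38 E0.6448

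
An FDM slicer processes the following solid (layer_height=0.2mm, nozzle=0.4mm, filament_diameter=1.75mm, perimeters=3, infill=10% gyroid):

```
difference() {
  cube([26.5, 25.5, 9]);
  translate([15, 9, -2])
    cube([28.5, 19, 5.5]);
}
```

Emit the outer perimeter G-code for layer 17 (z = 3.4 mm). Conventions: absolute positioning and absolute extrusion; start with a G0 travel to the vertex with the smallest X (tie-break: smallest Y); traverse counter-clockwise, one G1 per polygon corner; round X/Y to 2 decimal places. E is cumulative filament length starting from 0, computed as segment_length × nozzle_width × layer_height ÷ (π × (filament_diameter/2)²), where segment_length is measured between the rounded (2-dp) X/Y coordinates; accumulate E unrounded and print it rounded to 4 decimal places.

G0 X0.00 Y0.00 Z3.40
G1 X26.50 Y0.00 E0.8814
G1 X26.50 Y9.00 E1.1807
G1 X15.00 Y9.00 E1.5632
G1 X15.00 Y25.50 E2.1120
G1 X0.00 Y25.50 E2.6109
G1 X0.00 Y0.00 E3.4591

At z = 3.4 mm: the 26.5×25.5 cube contributes its full rectangle; the cube at (15, 9) is present — its section is the full 28.5×19 rectangle; Taking the first minus the rest: starting from the 26.5×25.5 cube, the 28.5×19 cube at (15, 9) partially overlaps it — only the 189.75 mm² overlap (of its 541.50 mm²) is removed, clipping the outline — 1 connected region. The outline is a single polygon with 6 vertices. Extrusion per mm of travel: 0.4 × 0.2 / (π × 0.875²) = 0.033260. Accumulating E over each segment gives final E = 3.4591.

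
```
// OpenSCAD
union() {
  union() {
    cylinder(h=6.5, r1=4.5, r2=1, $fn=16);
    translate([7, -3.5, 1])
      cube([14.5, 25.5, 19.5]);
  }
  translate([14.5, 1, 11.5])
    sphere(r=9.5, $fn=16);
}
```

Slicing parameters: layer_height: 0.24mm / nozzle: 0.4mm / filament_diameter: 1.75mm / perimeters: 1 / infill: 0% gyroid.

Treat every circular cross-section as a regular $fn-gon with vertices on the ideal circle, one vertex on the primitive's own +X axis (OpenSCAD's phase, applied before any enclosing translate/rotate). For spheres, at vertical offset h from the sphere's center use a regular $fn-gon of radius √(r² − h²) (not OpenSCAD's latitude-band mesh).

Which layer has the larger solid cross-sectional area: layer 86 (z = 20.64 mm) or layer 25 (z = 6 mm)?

layer 25 (z = 6 mm)

Layer 86 (z = 20.64): the cone is not intersected at this z (z outside [0, 6.5]); the cube at (7, -3.5) is not intersected at this z (z outside [1, 20.5]); Taking the union: nothing is present at this height; the r=9.5 sphere at (14.5, 1) contributes a regular 16-gon of circumradius √(9.5²−9.14²) = 2.590 (area = (16/2)·2.590²·sin(360°/16) = 20.54 mm²); Combining (union): only the r=9.5 sphere at (14.5, 1) is present, so the union is just that shape — area = 20.54 mm². So its area = 20.54 mm². Layer 25 (z = 6): the cone: at t=0.923 of its height the radius interpolates to r₁+(r₂−r₁)t = 1.269, giving a regular 16-gon of that circumradius (area = (16/2)·1.269²·sin(360°/16) = 4.93 mm²); the 14.5×25.5 cube at (7, -3.5) contributes its full rectangle (area 369.75 mm²); Combining (union): the 2 present regions are separate (no shared area or edge), so areas and boundary lengths simply add and each stays a separate island — area = 374.68 mm²; the sphere at (14.5, 1): section is a regular 16-gon, circumradius = √(r²−h²) = √(9.5²−5.5²) = 7.746 (area = (16/2)·7.746²·sin(360°/16) = 183.69 mm²); Merging all regions: the regions partially overlap — summed areas 558.37 mm² minus the doubly-counted overlap 153.41 mm² gives 404.96 mm² — area = 404.96 mm². So its area = 404.96 mm². Layer 25 is larger (404.96 vs 20.54 mm²).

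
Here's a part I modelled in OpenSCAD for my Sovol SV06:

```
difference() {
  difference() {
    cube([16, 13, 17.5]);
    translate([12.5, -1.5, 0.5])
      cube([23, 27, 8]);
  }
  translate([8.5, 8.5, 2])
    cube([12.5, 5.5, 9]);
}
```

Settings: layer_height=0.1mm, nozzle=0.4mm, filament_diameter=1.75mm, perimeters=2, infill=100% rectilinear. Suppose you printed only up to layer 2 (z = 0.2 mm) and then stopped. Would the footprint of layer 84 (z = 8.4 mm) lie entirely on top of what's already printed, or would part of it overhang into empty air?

Compare the two slices. At z = 0.2: the cube (footprint 16×13) is included at this height (area 208.00 mm²); the cube at (12.5, -1.5) is not intersected at this z (z outside [0.5, 8.5]); Taking the first minus the rest: none of the subtracted shapes is present at this height, so the 16×13 cube is unchanged — area = 208.00 mm²; the cube at (8.5, 8.5) is absent (z outside [2, 11]); After the difference (first − rest): none of the subtracted shapes is present at this height, so the result so far is unchanged — area = 208.00 mm². At z = 8.4: the 16×13 cube contributes its full rectangle (area 208.00 mm²); the 23×27 cube at (12.5, -1.5) contributes its full rectangle (area 621.00 mm²); After the difference (first − rest): starting from the 16×13 cube (208.00 mm²), the 23×27 cube at (12.5, -1.5) partially overlaps it — only the 45.50 mm² overlap (of its 621.00 mm²) is removed, clipping the outline — area = 162.50 mm²; the 12.5×5.5 cube at (8.5, 8.5) contributes its full rectangle (area 68.75 mm²); Taking the first minus the rest: starting from that combined region (162.50 mm²), the 12.5×5.5 cube at (8.5, 8.5) partially overlaps it — only the 18.00 mm² overlap (of its 68.75 mm²) is removed, clipping the outline — area = 144.50 mm². Checking containment: the cross-section at z = 8.4 is a subset of the cross-section at z = 0.2.

entirely on top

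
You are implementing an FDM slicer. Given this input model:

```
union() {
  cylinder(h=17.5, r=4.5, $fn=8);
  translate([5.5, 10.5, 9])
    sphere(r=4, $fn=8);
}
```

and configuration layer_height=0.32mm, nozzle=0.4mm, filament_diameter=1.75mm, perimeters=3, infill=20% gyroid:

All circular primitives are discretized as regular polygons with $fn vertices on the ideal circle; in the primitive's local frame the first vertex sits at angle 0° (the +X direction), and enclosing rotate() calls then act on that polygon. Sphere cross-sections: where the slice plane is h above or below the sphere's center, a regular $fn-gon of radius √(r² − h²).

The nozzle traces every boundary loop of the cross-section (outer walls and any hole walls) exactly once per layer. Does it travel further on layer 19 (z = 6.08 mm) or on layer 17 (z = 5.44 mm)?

Layer 19 (z = 6.08): the r=4.5 cylinder contributes a regular 8-gon of circumradius 4.5 (perimeter = 2·8·4.500·sin(180°/8) = 27.55 mm); the r=4 sphere at (5.5, 10.5) contributes a regular 8-gon of circumradius √(4²−2.92²) = 2.734 (perimeter = 2·8·2.734·sin(180°/8) = 16.74 mm); Merging all regions: the 2 present regions are separate (no shared area or edge), so areas and boundary lengths simply add and each stays a separate island — boundary = 44.29 mm. So its perimeter = 44.29 mm. Layer 17 (z = 5.44): the cylinder: section is a regular 8-gon, circumradius r=4.5 (perimeter = 2·8·4.500·sin(180°/8) = 27.55 mm); the r=4 sphere at (5.5, 10.5) slices to a regular 8-gon of circumradius 1.824 (√(r²−h²) with h=3.56 from center) (perimeter = 2·8·1.824·sin(180°/8) = 11.17 mm); Combining (union): the 2 present regions are separate (no shared area or edge), so areas and boundary lengths simply add and each stays a separate island — boundary = 38.72 mm. So its perimeter = 38.72 mm. Layer 19 is larger (44.29 vs 38.72 mm).

layer 19 (z = 6.08 mm)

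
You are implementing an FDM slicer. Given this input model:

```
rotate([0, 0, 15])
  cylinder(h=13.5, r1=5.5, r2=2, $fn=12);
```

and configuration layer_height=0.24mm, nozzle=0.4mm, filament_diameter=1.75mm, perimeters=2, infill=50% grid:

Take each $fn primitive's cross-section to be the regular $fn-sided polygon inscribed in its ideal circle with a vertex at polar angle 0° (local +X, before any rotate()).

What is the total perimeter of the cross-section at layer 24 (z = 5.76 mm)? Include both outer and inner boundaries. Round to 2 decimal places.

At z = 5.76 mm: the cone: at t=0.427 of its height the radius interpolates to r₁+(r₂−r₁)t = 4.007, giving a regular 12-gon of that circumradius (perimeter = 2·12·4.007·sin(180°/12) = 24.89 mm); (rotated 15° about Z; rotation is an isometry so areas/perimeters/island counts are preserved). Overall, the cross-section is a single solid region. Total boundary length (outer) = 24.89 mm.

24.89 mm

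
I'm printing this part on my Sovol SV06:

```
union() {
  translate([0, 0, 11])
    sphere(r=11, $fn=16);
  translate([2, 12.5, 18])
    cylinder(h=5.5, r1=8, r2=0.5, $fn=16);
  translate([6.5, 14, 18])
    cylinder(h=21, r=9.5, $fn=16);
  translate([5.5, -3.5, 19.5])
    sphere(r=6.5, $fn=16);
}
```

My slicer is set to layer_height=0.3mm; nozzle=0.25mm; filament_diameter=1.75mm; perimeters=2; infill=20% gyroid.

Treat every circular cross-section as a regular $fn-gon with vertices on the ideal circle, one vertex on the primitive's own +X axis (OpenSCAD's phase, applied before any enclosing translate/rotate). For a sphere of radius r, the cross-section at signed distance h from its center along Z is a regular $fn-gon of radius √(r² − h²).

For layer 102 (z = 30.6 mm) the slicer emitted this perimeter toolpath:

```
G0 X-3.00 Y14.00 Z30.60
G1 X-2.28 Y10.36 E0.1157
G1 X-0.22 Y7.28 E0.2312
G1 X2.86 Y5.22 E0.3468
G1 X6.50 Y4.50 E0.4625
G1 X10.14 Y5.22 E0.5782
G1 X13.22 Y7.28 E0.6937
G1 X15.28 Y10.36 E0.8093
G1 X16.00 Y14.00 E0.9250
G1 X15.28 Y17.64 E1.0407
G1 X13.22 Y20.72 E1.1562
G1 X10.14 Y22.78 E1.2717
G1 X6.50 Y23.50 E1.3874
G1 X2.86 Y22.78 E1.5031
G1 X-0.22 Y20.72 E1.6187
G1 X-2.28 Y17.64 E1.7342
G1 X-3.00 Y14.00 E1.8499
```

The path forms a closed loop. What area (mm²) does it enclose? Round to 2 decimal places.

276.48 mm²

Apply the shoelace formula to the sequence of (X, Y) vertices; enclosed area = 276.48 mm².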